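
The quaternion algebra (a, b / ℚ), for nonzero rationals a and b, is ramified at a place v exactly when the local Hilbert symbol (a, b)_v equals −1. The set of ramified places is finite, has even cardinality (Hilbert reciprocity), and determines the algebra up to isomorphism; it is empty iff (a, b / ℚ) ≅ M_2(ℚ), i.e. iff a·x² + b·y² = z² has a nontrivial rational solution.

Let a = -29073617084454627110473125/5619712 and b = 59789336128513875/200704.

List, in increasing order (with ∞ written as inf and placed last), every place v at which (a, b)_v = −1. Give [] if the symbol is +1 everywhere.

[3, 31]

(a, b) ≡ (-651, 155) mod (ℚ^×)²; places V = {2, 3, 5, 7, 13, 19, 29, 31, ∞}.
(a,b)_3: α=5, u≡2; β=6, v≡2 (mod 3); (2|3)=-1, (2|3)=-1; sign (−1)^0·-1^6·-1^5 = -1.
(a,b)_31: α=5, u≡10; β=3, v≡1 (mod 31); (10|31)=+1, (1|31)=+1; sign (−1)^1·+1^3·+1^5 = -1.
(a,b)_∞: sgn(-651)=−, sgn(155)=+, so +1.
(a,b)_13: α=2, u≡4; β=2, v≡3 (mod 13); (4|13)=+1, (3|13)=+1; sign (−1)^0·+1^2·+1^2 = +1.
(a,b)_2: α=-14, β=-12; u≡5, v≡3 (mod 8); ε(u)ε(v)=0·1, αω(v)=-14·1, βω(u)=-12·1; sum ≡ 0  ⇒  +1.
(a,b)_29: α=2, u≡16; β=0, v≡10 (mod 29); (16|29)=+1, (10|29)=-1; sign (−1)^0·+1^0·-1^2 = +1.
(a,b)_5: α=4, u≡4; β=3, v≡4 (mod 5); (4|5)=+1, (4|5)=+1; sign (−1)^0·+1^3·+1^4 = +1.
(a,b)_7: α=-3, u≡5; β=-2, v≡2 (mod 7); (5|7)=-1, (2|7)=+1; sign (−1)^0·-1^-2·+1^-3 = +1.
(a,b)_19: α=6, u≡18; β=4, v≡3 (mod 19); (18|19)=-1, (3|19)=-1; sign (−1)^0·-1^4·-1^6 = +1.
Ram(-651, 155) = {3, 31}; no ℚ_3-point on the conic.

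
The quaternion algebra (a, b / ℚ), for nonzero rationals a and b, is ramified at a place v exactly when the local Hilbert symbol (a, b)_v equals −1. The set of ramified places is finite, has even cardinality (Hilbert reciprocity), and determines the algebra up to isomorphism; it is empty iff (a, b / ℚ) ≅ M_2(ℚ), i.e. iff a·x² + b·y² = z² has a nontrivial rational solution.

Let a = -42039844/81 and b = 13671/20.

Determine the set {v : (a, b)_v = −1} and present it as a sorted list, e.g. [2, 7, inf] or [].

Mod squares: a ≡ -214489, b ≡ 155. Check v ∈ {∞, 2, 3, 5, 7, 11, 17, 31, 37}.
v=17: a=17^1·(≡11), b=17^0·(≡1) mod 17; (11|17)=-1, (1|17)=+1; (−1)^{1·0·8}·(-1)^0·(+1)^1 = +1.
v=31: a=31^1·(≡5), b=31^1·(≡5) mod 31; (5|31)=+1, (5|31)=+1; (−1)^{1·1·15}·(+1)^1·(+1)^1 = -1.
v=5: a=5^0·(≡1), b=5^-1·(≡4) mod 5; (1|5)=+1, (4|5)=+1; (−1)^{0·-1·2}·(+1)^-1·(+1)^0 = +1.
v=∞: -214489 < 0 and 155 > 0  ⇒  (a,b)_∞ = +1.
v=2: v_2(a)=2, v_2(b)=-2; units ≡ 7, 3 (mod 8); ε·ε+αω+βω = 1·1+2·1+-2·0 ≡ 1  ⇒  (a,b)_2 = -1.
v=3: a=3^-4·(≡2), b=3^2·(≡2) mod 3; (2|3)=-1, (2|3)=-1; (−1)^{-4·2·1}·(-1)^2·(-1)^-4 = +1.
v=37: a=37^1·(≡3), b=37^0·(≡12) mod 37; (3|37)=+1, (12|37)=+1; (−1)^{1·0·18}·(+1)^0·(+1)^1 = +1.
v=7: a=7^2·(≡5), b=7^2·(≡1) mod 7; (5|7)=-1, (1|7)=+1; (−1)^{2·2·3}·(-1)^2·(+1)^2 = +1.
v=11: a=11^1·(≡9), b=11^0·(≡1) mod 11; (9|11)=+1, (1|11)=+1; (−1)^{1·0·5}·(+1)^0·(+1)^1 = +1.
(-214489, 155 / ℚ) ramifies at {2, 31}: a division algebra.

[2, 31]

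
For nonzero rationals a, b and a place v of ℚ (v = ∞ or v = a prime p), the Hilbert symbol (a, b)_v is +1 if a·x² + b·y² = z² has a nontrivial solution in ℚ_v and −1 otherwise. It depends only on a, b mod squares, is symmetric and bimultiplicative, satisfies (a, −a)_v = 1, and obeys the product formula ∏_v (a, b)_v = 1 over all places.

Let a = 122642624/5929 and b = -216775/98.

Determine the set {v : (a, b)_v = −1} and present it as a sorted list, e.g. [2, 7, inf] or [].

[2, 23]

(a, b) ≡ (11339, -17342) mod (ℚ^×)²; places V = {2, 5, 7, 11, 13, 17, 23, 29, ∞}.
(a,b)_17: α=1, u≡13; β=0, v≡2 (mod 17); (13|17)=+1, (2|17)=+1; sign (−1)^0·+1^0·+1^1 = +1.
(a,b)_13: α=2, u≡10; β=1, v≡8 (mod 13); (10|13)=+1, (8|13)=-1; sign (−1)^0·+1^1·-1^2 = +1.
(a,b)_23: α=1, u≡11; β=1, v≡20 (mod 23); (11|23)=-1, (20|23)=-1; sign (−1)^1·-1^1·-1^1 = -1.
(a,b)_∞: sgn(11339)=+, sgn(-17342)=−, so +1.
(a,b)_11: α=-2, u≡1; β=0, v≡9 (mod 11); (1|11)=+1, (9|11)=+1; sign (−1)^0·+1^0·+1^-2 = +1.
(a,b)_2: α=6, β=-1; u≡3, v≡1 (mod 8); ε(u)ε(v)=1·0, αω(v)=6·0, βω(u)=-1·1; sum ≡ 1  ⇒  -1.
(a,b)_29: α=1, u≡19; β=1, v≡27 (mod 29); (19|29)=-1, (27|29)=-1; sign (−1)^0·-1^1·-1^1 = +1.
(a,b)_5: α=0, u≡1; β=2, v≡3 (mod 5); (1|5)=+1, (3|5)=-1; sign (−1)^0·+1^2·-1^0 = +1.
(a,b)_7: α=-2, u≡3; β=-2, v≡4 (mod 7); (3|7)=-1, (4|7)=+1; sign (−1)^0·-1^-2·+1^-2 = +1.
Ram(11339, -17342) = {2, 23}; no ℚ_2-point on the conic.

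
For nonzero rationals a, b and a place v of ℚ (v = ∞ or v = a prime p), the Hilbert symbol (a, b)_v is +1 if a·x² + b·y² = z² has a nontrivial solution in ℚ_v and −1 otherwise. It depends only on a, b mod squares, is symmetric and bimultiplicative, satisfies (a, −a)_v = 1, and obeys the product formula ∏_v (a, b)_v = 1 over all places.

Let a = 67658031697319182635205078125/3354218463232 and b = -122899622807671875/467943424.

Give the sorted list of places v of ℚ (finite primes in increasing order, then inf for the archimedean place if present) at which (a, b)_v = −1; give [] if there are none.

(a, b) ≡ (1435, -477411) mod (ℚ^×)²; places V = {2, 3, 5, 7, 11, 13, 17, 23, 37, 41, ∞}.
(a,b)_3: α=8, u≡1; β=5, v≡1 (mod 3); (1|3)=+1, (1|3)=+1; sign (−1)^0·+1^5·+1^8 = +1.
(a,b)_∞: sgn(1435)=+, sgn(-477411)=−, so +1.
(a,b)_11: α=4, u≡5; β=3, v≡3 (mod 11); (5|11)=+1, (3|11)=+1; sign (−1)^0·+1^3·+1^4 = +1.
(a,b)_7: α=-1, u≡2; β=0, v≡6 (mod 7); (2|7)=+1, (6|7)=-1; sign (−1)^0·+1^0·-1^-1 = -1.
(a,b)_37: α=2, u≡6; β=1, v≡33 (mod 37); (6|37)=-1, (33|37)=+1; sign (−1)^0·-1^1·+1^2 = -1.
(a,b)_13: α=-4, u≡5; β=-4, v≡1 (mod 13); (5|13)=-1, (1|13)=+1; sign (−1)^0·-1^-4·+1^-4 = +1.
(a,b)_41: α=3, u≡22; β=2, v≡19 (mod 41); (22|41)=-1, (19|41)=-1; sign (−1)^0·-1^2·-1^3 = -1.
(a,b)_2: α=-24, β=-14; u≡3, v≡5 (mod 8); ε(u)ε(v)=1·0, αω(v)=-24·1, βω(u)=-14·1; sum ≡ 0  ⇒  +1.
(a,b)_17: α=2, u≡3; β=1, v≡9 (mod 17); (3|17)=-1, (9|17)=+1; sign (−1)^0·-1^1·+1^2 = -1.
(a,b)_23: α=2, u≡18; β=1, v≡4 (mod 23); (18|23)=+1, (4|23)=+1; sign (−1)^0·+1^1·+1^2 = +1.
(a,b)_5: α=11, u≡2; β=6, v≡1 (mod 5); (2|5)=-1, (1|5)=+1; sign (−1)^0·-1^6·+1^11 = +1.
(1435, -477411 / ℚ) ramifies at {7, 17, 37, 41}: a division algebra.

[7, 17, 37, 41]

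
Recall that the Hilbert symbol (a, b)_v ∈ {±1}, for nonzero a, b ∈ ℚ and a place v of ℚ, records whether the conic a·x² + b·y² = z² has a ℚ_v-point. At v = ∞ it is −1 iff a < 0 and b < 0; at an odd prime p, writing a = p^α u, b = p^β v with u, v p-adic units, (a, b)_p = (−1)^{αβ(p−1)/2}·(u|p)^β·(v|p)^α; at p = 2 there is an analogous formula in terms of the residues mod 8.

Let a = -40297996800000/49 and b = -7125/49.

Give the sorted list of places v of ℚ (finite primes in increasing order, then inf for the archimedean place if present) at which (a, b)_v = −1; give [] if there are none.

(a, b) ≡ (-4845, -285) mod (ℚ^×)²; places V = {2, 3, 5, 7, 17, 19, ∞}.
(a,b)_∞: sgn(-4845)=−, sgn(-285)=−, so -1.
(a,b)_2: α=12, β=0; u≡3, v≡3 (mod 8); ε(u)ε(v)=1·1, αω(v)=12·1, βω(u)=0·1; sum ≡ 1  ⇒  -1.
(a,b)_17: α=1, u≡1; β=0, v≡1 (mod 17); (1|17)=+1, (1|17)=+1; sign (−1)^0·+1^0·+1^1 = +1.
(a,b)_3: α=3, u≡2; β=1, v≡1 (mod 3); (2|3)=-1, (1|3)=+1; sign (−1)^1·-1^1·+1^3 = +1.
(a,b)_19: α=3, u≡11; β=1, v≡16 (mod 19); (11|19)=+1, (16|19)=+1; sign (−1)^1·+1^1·+1^3 = -1.
(a,b)_5: α=5, u≡1; β=3, v≡2 (mod 5); (1|5)=+1, (2|5)=-1; sign (−1)^0·+1^3·-1^5 = -1.
(a,b)_7: α=-2, u≡5; β=-2, v≡1 (mod 7); (5|7)=-1, (1|7)=+1; sign (−1)^0·-1^-2·+1^-2 = +1.
(-4845, -285 / ℚ) ramifies at {2, 5, 19, ∞}: a division algebra.

[2, 5, 19, inf]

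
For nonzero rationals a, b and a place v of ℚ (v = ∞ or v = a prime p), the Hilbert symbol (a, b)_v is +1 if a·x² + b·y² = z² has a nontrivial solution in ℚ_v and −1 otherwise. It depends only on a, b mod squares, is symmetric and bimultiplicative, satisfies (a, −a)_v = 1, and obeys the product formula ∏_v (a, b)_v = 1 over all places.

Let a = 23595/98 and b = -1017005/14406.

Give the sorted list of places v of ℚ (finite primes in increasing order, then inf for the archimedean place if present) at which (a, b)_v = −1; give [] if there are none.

[2, 5]

Mod squares: a ≡ 390, b ≡ -30. Check v ∈ {∞, 2, 3, 5, 7, 11, 13, 41}.
v=13: a=13^1·(≡3), b=13^0·(≡12) mod 13; (3|13)=+1, (12|13)=+1; (−1)^{1·0·6}·(+1)^0·(+1)^1 = +1.
v=41: a=41^0·(≡32), b=41^2·(≡28) mod 41; (32|41)=+1, (28|41)=-1; (−1)^{0·2·20}·(+1)^2·(-1)^0 = +1.
v=3: a=3^1·(≡1), b=3^-1·(≡2) mod 3; (1|3)=+1, (2|3)=-1; (−1)^{1·-1·1}·(+1)^-1·(-1)^1 = +1.
v=∞: 390 > 0 and -30 < 0  ⇒  (a,b)_∞ = +1.
v=5: a=5^1·(≡3), b=5^1·(≡4) mod 5; (3|5)=-1, (4|5)=+1; (−1)^{1·1·2}·(-1)^1·(+1)^1 = -1.
v=11: a=11^2·(≡3), b=11^2·(≡3) mod 11; (3|11)=+1, (3|11)=+1; (−1)^{2·2·5}·(+1)^2·(+1)^2 = +1.
v=7: a=7^-2·(≡6), b=7^-4·(≡3) mod 7; (6|7)=-1, (3|7)=-1; (−1)^{-2·-4·3}·(-1)^-4·(-1)^-2 = +1.
v=2: v_2(a)=-1, v_2(b)=-1; units ≡ 3, 1 (mod 8); ε·ε+αω+βω = 1·0+-1·0+-1·1 ≡ 1  ⇒  (a,b)_2 = -1.
(390, -30 / ℚ) ramifies at {2, 5}: a division algebra.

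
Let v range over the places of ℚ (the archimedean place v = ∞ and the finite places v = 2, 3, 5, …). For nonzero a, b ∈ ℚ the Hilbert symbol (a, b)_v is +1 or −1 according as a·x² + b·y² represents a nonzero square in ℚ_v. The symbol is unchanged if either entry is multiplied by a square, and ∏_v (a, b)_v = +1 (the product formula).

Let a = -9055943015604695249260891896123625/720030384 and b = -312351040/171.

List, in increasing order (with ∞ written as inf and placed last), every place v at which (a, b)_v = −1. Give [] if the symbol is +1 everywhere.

(a, b) ≡ (-394442755, -67735) mod (ℚ^×)²; places V = {2, 3, 5, 7, 13, 17, 19, 23, 31, 37, 41, ∞}.
(a,b)_19: α=-3, u≡15; β=-1, v≡16 (mod 19); (15|19)=-1, (16|19)=+1; sign (−1)^1·-1^-1·+1^-3 = +1.
(a,b)_5: α=3, u≡4; β=1, v≡2 (mod 5); (4|5)=+1, (2|5)=-1; sign (−1)^0·+1^1·-1^3 = -1.
(a,b)_41: α=3, u≡28; β=0, v≡29 (mod 41); (28|41)=-1, (29|41)=-1; sign (−1)^0·-1^0·-1^3 = -1.
(a,b)_3: α=-8, u≡2; β=-2, v≡2 (mod 3); (2|3)=-1, (2|3)=-1; sign (−1)^0·-1^-2·-1^-8 = +1.
(a,b)_7: α=3, u≡6; β=0, v≡2 (mod 7); (6|7)=-1, (2|7)=+1; sign (−1)^0·-1^0·+1^3 = +1.
(a,b)_37: α=7, u≡36; β=2, v≡33 (mod 37); (36|37)=+1, (33|37)=+1; sign (−1)^0·+1^2·+1^7 = +1.
(a,b)_13: α=2, u≡8; β=0, v≡6 (mod 13); (8|13)=-1, (6|13)=-1; sign (−1)^0·-1^0·-1^2 = +1.
(a,b)_17: α=1, u≡6; β=0, v≡7 (mod 17); (6|17)=-1, (7|17)=-1; sign (−1)^0·-1^0·-1^1 = -1.
(a,b)_∞: sgn(-394442755)=−, sgn(-67735)=−, so -1.
(a,b)_31: α=4, u≡25; β=1, v≡25 (mod 31); (25|31)=+1, (25|31)=+1; sign (−1)^0·+1^1·+1^4 = +1.
(a,b)_23: α=3, u≡1; β=1, v≡10 (mod 23); (1|23)=+1, (10|23)=-1; sign (−1)^1·+1^1·-1^3 = +1.
(a,b)_2: α=-4, β=6; u≡5, v≡1 (mod 8); ε(u)ε(v)=0·0, αω(v)=-4·0, βω(u)=6·1; sum ≡ 0  ⇒  +1.
(-394442755, -67735 / ℚ) ramifies at {5, 17, 41, ∞}: a division algebra.

[5, 17, 41, inf]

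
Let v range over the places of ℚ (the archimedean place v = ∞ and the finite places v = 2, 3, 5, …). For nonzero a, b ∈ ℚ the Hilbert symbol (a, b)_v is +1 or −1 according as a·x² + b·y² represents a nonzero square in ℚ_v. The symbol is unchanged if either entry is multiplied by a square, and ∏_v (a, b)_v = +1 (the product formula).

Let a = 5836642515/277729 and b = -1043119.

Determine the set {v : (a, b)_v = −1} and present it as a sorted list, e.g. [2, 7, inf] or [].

Mod squares: a ≡ 435, b ≡ -1043119. Check v ∈ {∞, 2, 3, 5, 7, 11, 17, 19, 23, 29, 31, 37}.
v=∞: 435 > 0 and -1043119 < 0  ⇒  (a,b)_∞ = +1.
v=31: a=31^-2·(≡18), b=31^1·(≡17) mod 31; (18|31)=+1, (17|31)=-1; (−1)^{-2·1·15}·(+1)^1·(-1)^-2 = +1.
v=23: a=23^0·(≡5), b=23^1·(≡3) mod 23; (5|23)=-1, (3|23)=+1; (−1)^{0·1·11}·(-1)^1·(+1)^0 = -1.
v=3: a=3^5·(≡1), b=3^0·(≡2) mod 3; (1|3)=+1, (2|3)=-1; (−1)^{5·0·1}·(+1)^0·(-1)^5 = -1.
v=17: a=17^-2·(≡5), b=17^0·(≡1) mod 17; (5|17)=-1, (1|17)=+1; (−1)^{-2·0·8}·(-1)^0·(+1)^-2 = +1.
v=37: a=37^2·(≡21), b=37^0·(≡22) mod 37; (21|37)=+1, (22|37)=-1; (−1)^{2·0·18}·(+1)^0·(-1)^2 = +1.
v=7: a=7^0·(≡1), b=7^1·(≡6) mod 7; (1|7)=+1, (6|7)=-1; (−1)^{0·1·3}·(+1)^1·(-1)^0 = +1.
v=19: a=19^0·(≡1), b=19^1·(≡9) mod 19; (1|19)=+1, (9|19)=+1; (−1)^{0·1·9}·(+1)^1·(+1)^0 = +1.
v=2: v_2(a)=0, v_2(b)=0; units ≡ 3, 1 (mod 8); ε·ε+αω+βω = 1·0+0·0+0·1 ≡ 0  ⇒  (a,b)_2 = +1.
v=29: a=29^1·(≡8), b=29^0·(≡11) mod 29; (8|29)=-1, (11|29)=-1; (−1)^{1·0·14}·(-1)^0·(-1)^1 = -1.
v=5: a=5^1·(≡2), b=5^0·(≡1) mod 5; (2|5)=-1, (1|5)=+1; (−1)^{1·0·2}·(-1)^0·(+1)^1 = +1.
v=11: a=11^2·(≡10), b=11^1·(≡2) mod 11; (10|11)=-1, (2|11)=-1; (−1)^{2·1·5}·(-1)^1·(-1)^2 = -1.
(435, -1043119 / ℚ) ramifies at {3, 11, 23, 29}: a division algebra.

[3, 11, 23, 29]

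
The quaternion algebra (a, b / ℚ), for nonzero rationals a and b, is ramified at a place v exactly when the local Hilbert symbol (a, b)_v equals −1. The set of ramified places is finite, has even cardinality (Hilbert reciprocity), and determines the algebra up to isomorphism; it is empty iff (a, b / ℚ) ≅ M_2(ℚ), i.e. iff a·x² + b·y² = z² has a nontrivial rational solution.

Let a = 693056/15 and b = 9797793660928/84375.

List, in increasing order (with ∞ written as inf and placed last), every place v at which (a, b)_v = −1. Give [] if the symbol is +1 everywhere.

Mod squares: a ≡ 3315, b ≡ 76245. Check v ∈ {∞, 2, 3, 5, 7, 13, 17, 23}.
v=3: a=3^-1·(≡1), b=3^-3·(≡2) mod 3; (1|3)=+1, (2|3)=-1; (−1)^{-1·-3·1}·(+1)^-3·(-1)^-1 = +1.
v=5: a=5^-1·(≡2), b=5^-5·(≡4) mod 5; (2|5)=-1, (4|5)=+1; (−1)^{-1·-5·2}·(-1)^-5·(+1)^-1 = -1.
v=13: a=13^1·(≡6), b=13^1·(≡7) mod 13; (6|13)=-1, (7|13)=-1; (−1)^{1·1·6}·(-1)^1·(-1)^1 = +1.
v=17: a=17^1·(≡16), b=17^1·(≡12) mod 17; (16|17)=+1, (12|17)=-1; (−1)^{1·1·8}·(+1)^1·(-1)^1 = -1.
v=23: a=23^0·(≡9), b=23^1·(≡1) mod 23; (9|23)=+1, (1|23)=+1; (−1)^{0·1·11}·(+1)^1·(+1)^0 = +1.
v=7: a=7^2·(≡4), b=7^6·(≡1) mod 7; (4|7)=+1, (1|7)=+1; (−1)^{2·6·3}·(+1)^6·(+1)^2 = +1.
v=∞: 3315 > 0 and 76245 > 0  ⇒  (a,b)_∞ = +1.
v=2: v_2(a)=6, v_2(b)=14; units ≡ 3, 5 (mod 8); ε·ε+αω+βω = 1·0+6·1+14·1 ≡ 0  ⇒  (a,b)_2 = +1.
(3315, 76245 / ℚ) ramifies at {5, 17}: a division algebra.

[5, 17]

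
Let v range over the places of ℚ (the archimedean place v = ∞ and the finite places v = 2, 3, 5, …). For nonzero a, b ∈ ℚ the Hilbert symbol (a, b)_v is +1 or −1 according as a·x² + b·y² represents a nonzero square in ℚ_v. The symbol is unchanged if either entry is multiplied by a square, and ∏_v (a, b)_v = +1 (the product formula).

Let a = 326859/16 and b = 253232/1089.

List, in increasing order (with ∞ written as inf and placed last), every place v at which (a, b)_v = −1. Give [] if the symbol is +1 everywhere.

[2, 3, 13, 19]

Mod squares: a ≡ 1131, b ≡ 323. Check v ∈ {∞, 2, 3, 7, 11, 13, 17, 19, 29}.
v=11: a=11^0·(≡1), b=11^-2·(≡5) mod 11; (1|11)=+1, (5|11)=+1; (−1)^{0·-2·5}·(+1)^-2·(+1)^0 = +1.
v=19: a=19^0·(≡12), b=19^1·(≡11) mod 19; (12|19)=-1, (11|19)=+1; (−1)^{0·1·9}·(-1)^1·(+1)^0 = -1.
v=2: v_2(a)=-4, v_2(b)=4; units ≡ 3, 3 (mod 8); ε·ε+αω+βω = 1·1+-4·1+4·1 ≡ 1  ⇒  (a,b)_2 = -1.
v=7: a=7^0·(≡4), b=7^2·(≡4) mod 7; (4|7)=+1, (4|7)=+1; (−1)^{0·2·3}·(+1)^2·(+1)^0 = +1.
v=13: a=13^1·(≡9), b=13^0·(≡7) mod 13; (9|13)=+1, (7|13)=-1; (−1)^{1·0·6}·(+1)^0·(-1)^1 = -1.
v=∞: 1131 > 0 and 323 > 0  ⇒  (a,b)_∞ = +1.
v=29: a=29^1·(≡3), b=29^0·(≡22) mod 29; (3|29)=-1, (22|29)=+1; (−1)^{1·0·14}·(-1)^0·(+1)^1 = +1.
v=3: a=3^1·(≡2), b=3^-2·(≡2) mod 3; (2|3)=-1, (2|3)=-1; (−1)^{1·-2·1}·(-1)^-2·(-1)^1 = -1.
v=17: a=17^2·(≡8), b=17^1·(≡4) mod 17; (8|17)=+1, (4|17)=+1; (−1)^{2·1·8}·(+1)^1·(+1)^2 = +1.
|Ram(1131, 323)| = 4, even; anisotropic at {2, 3, 13, 19}.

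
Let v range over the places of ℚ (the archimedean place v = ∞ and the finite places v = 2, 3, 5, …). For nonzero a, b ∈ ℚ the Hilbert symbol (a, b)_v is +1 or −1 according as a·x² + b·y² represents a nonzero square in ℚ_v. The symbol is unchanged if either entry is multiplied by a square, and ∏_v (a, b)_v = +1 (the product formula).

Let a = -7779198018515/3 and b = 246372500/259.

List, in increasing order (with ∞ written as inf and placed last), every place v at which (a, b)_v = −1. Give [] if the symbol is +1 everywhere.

[2, 3, 11, 23, 29, 37]

(a, b) ≡ (-80330145, 88319) mod (ℚ^×)²; places V = {2, 3, 5, 7, 11, 17, 23, 29, 31, 37, ∞}.
(a,b)_37: α=1, u≡12; β=-1, v≡17 (mod 37); (12|37)=+1, (17|37)=-1; sign (−1)^0·+1^-1·-1^1 = -1.
(a,b)_31: α=1, u≡13; β=1, v≡14 (mod 31); (13|31)=-1, (14|31)=+1; sign (−1)^1·-1^1·+1^1 = +1.
(a,b)_7: α=5, u≡2; β=-1, v≡5 (mod 7); (2|7)=+1, (5|7)=-1; sign (−1)^1·+1^-1·-1^5 = +1.
(a,b)_3: α=-1, u≡1; β=0, v≡2 (mod 3); (1|3)=+1, (2|3)=-1; sign (−1)^0·+1^0·-1^-1 = -1.
(a,b)_2: α=0, β=2; u≡7, v≡7 (mod 8); ε(u)ε(v)=1·1, αω(v)=0·0, βω(u)=2·0; sum ≡ 1  ⇒  -1.
(a,b)_5: α=1, u≡4; β=4, v≡4 (mod 5); (4|5)=+1, (4|5)=+1; sign (−1)^0·+1^4·+1^1 = +1.
(a,b)_23: α=1, u≡1; β=0, v≡7 (mod 23); (1|23)=+1, (7|23)=-1; sign (−1)^0·+1^0·-1^1 = -1.
(a,b)_29: α=1, u≡11; β=0, v≡8 (mod 29); (11|29)=-1, (8|29)=-1; sign (−1)^0·-1^0·-1^1 = -1.
(a,b)_17: α=0, u≡11; β=2, v≡13 (mod 17); (11|17)=-1, (13|17)=+1; sign (−1)^0·-1^2·+1^0 = +1.
(a,b)_11: α=2, u≡2; β=1, v≡8 (mod 11); (2|11)=-1, (8|11)=-1; sign (−1)^0·-1^1·-1^2 = -1.
(a,b)_∞: sgn(-80330145)=−, sgn(88319)=+, so +1.
|Ram(-80330145, 88319)| = 6, even; anisotropic at {2, 3, 11, 23, 29, 37}.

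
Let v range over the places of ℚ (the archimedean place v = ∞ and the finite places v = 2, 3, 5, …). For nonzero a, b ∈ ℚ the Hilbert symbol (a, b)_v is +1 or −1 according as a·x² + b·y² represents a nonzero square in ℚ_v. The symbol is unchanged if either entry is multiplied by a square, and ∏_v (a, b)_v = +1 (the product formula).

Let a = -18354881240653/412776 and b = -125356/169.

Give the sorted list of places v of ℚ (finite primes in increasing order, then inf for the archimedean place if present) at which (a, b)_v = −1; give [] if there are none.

[2, 7, 23, 37, 43, inf]

(a, b) ≡ (-437138, -259) mod (ℚ^×)²; places V = {2, 3, 7, 11, 13, 17, 19, 23, 37, 43, 47, ∞}.
(a,b)_2: α=-3, β=2; u≡7, v≡5 (mod 8); ε(u)ε(v)=1·0, αω(v)=-3·1, βω(u)=2·0; sum ≡ 1  ⇒  -1.
(a,b)_17: α=1, u≡11; β=0, v≡15 (mod 17); (11|17)=-1, (15|17)=+1; sign (−1)^0·-1^0·+1^1 = +1.
(a,b)_13: α=-1, u≡5; β=-2, v≡3 (mod 13); (5|13)=-1, (3|13)=+1; sign (−1)^0·-1^-2·+1^-1 = +1.
(a,b)_19: α=2, u≡10; β=0, v≡16 (mod 19); (10|19)=-1, (16|19)=+1; sign (−1)^0·-1^0·+1^2 = +1.
(a,b)_11: α=0, u≡10; β=2, v≡5 (mod 11); (10|11)=-1, (5|11)=+1; sign (−1)^0·-1^2·+1^0 = +1.
(a,b)_7: α=-2, u≡5; β=1, v≡5 (mod 7); (5|7)=-1, (5|7)=-1; sign (−1)^0·-1^1·-1^-2 = -1.
(a,b)_47: α=2, u≡28; β=0, v≡35 (mod 47); (28|47)=+1, (35|47)=-1; sign (−1)^0·+1^0·-1^2 = +1.
(a,b)_43: α=1, u≡41; β=0, v≡18 (mod 43); (41|43)=+1, (18|43)=-1; sign (−1)^0·+1^0·-1^1 = -1.
(a,b)_23: α=1, u≡15; β=0, v≡5 (mod 23); (15|23)=-1, (5|23)=-1; sign (−1)^0·-1^0·-1^1 = -1.
(a,b)_37: α=2, u≡8; β=1, v≡36 (mod 37); (8|37)=-1, (36|37)=+1; sign (−1)^0·-1^1·+1^2 = -1.
(a,b)_∞: sgn(-437138)=−, sgn(-259)=−, so -1.
(a,b)_3: α=-4, u≡1; β=0, v≡2 (mod 3); (1|3)=+1, (2|3)=-1; sign (−1)^0·+1^0·-1^-4 = +1.
(-437138, -259 / ℚ) ramifies at {2, 7, 23, 37, 43, ∞}: a division algebra.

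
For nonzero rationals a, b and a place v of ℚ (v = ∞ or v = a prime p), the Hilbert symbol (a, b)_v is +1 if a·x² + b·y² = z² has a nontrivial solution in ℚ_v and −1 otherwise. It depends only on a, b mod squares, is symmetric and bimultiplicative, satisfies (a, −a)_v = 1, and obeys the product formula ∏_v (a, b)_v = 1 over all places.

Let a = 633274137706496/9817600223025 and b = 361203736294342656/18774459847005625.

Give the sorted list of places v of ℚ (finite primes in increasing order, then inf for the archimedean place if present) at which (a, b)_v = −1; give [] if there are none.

[3, 17]

Mod squares: a ≡ 374, b ≡ 561. Check v ∈ {∞, 2, 3, 5, 7, 11, 13, 17, 19, 23, 29}.
v=19: a=19^0·(≡12), b=19^-2·(≡13) mod 19; (12|19)=-1, (13|19)=-1; (−1)^{0·-2·9}·(-1)^-2·(-1)^0 = +1.
v=3: a=3^-4·(≡2), b=3^3·(≡1) mod 3; (2|3)=-1, (1|3)=+1; (−1)^{-4·3·1}·(-1)^3·(+1)^-4 = -1.
v=29: a=29^-2·(≡17), b=29^-4·(≡10) mod 29; (17|29)=-1, (10|29)=-1; (−1)^{-2·-4·14}·(-1)^-4·(-1)^-2 = +1.
v=5: a=5^-2·(≡1), b=5^-4·(≡4) mod 5; (1|5)=+1, (4|5)=+1; (−1)^{-2·-4·2}·(+1)^-4·(+1)^-2 = +1.
v=23: a=23^2·(≡13), b=23^2·(≡16) mod 23; (13|23)=+1, (16|23)=+1; (−1)^{2·2·11}·(+1)^2·(+1)^2 = +1.
v=2: v_2(a)=17, v_2(b)=14; units ≡ 3, 1 (mod 8); ε·ε+αω+βω = 1·0+17·0+14·1 ≡ 0  ⇒  (a,b)_2 = +1.
v=7: a=7^-8·(≡3), b=7^-6·(≡1) mod 7; (3|7)=-1, (1|7)=+1; (−1)^{-8·-6·3}·(-1)^-6·(+1)^-8 = +1.
v=13: a=13^2·(≡3), b=13^4·(≡8) mod 13; (3|13)=+1, (8|13)=-1; (−1)^{2·4·6}·(+1)^4·(-1)^2 = +1.
v=17: a=17^3·(≡7), b=17^3·(≡15) mod 17; (7|17)=-1, (15|17)=+1; (−1)^{3·3·8}·(-1)^3·(+1)^3 = -1.
v=11: a=11^1·(≡9), b=11^1·(≡7) mod 11; (9|11)=+1, (7|11)=-1; (−1)^{1·1·5}·(+1)^1·(-1)^1 = +1.
v=∞: 374 > 0 and 561 > 0  ⇒  (a,b)_∞ = +1.
(374, 561 / ℚ) ramifies at {3, 17}: a division algebra.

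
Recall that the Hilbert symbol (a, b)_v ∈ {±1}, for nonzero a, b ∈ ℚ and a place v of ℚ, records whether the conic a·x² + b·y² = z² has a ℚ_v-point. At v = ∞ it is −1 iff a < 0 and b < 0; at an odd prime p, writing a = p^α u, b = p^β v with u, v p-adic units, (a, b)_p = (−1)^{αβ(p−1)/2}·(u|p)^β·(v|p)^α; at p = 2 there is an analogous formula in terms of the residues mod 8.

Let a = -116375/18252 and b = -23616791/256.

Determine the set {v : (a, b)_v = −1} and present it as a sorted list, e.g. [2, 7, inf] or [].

Mod squares: a ≡ -285, b ≡ -81719. Check v ∈ {∞, 2, 3, 5, 7, 11, 13, 17, 19, 23}.
v=3: a=3^-3·(≡1), b=3^0·(≡1) mod 3; (1|3)=+1, (1|3)=+1; (−1)^{-3·0·1}·(+1)^0·(+1)^-3 = +1.
v=11: a=11^0·(≡9), b=11^1·(≡7) mod 11; (9|11)=+1, (7|11)=-1; (−1)^{0·1·5}·(+1)^1·(-1)^0 = +1.
v=2: v_2(a)=-2, v_2(b)=-8; units ≡ 3, 1 (mod 8); ε·ε+αω+βω = 1·0+-2·0+-8·1 ≡ 0  ⇒  (a,b)_2 = +1.
v=23: a=23^0·(≡11), b=23^1·(≡6) mod 23; (11|23)=-1, (6|23)=+1; (−1)^{0·1·11}·(-1)^1·(+1)^0 = -1.
v=13: a=13^-2·(≡10), b=13^0·(≡4) mod 13; (10|13)=+1, (4|13)=+1; (−1)^{-2·0·6}·(+1)^0·(+1)^-2 = +1.
v=5: a=5^3·(≡2), b=5^0·(≡4) mod 5; (2|5)=-1, (4|5)=+1; (−1)^{3·0·2}·(-1)^0·(+1)^3 = +1.
v=19: a=19^1·(≡1), b=19^1·(≡18) mod 19; (1|19)=+1, (18|19)=-1; (−1)^{1·1·9}·(+1)^1·(-1)^1 = +1.
v=∞: -285 < 0 and -81719 < 0  ⇒  (a,b)_∞ = -1.
v=7: a=7^2·(≡4), b=7^0·(≡3) mod 7; (4|7)=+1, (3|7)=-1; (−1)^{2·0·3}·(+1)^0·(-1)^2 = +1.
v=17: a=17^0·(≡13), b=17^3·(≡4) mod 17; (13|17)=+1, (4|17)=+1; (−1)^{0·3·8}·(+1)^3·(+1)^0 = +1.
Ram(-285, -81719) = {23, ∞}; no ℚ_23-point on the conic.

[23, inf]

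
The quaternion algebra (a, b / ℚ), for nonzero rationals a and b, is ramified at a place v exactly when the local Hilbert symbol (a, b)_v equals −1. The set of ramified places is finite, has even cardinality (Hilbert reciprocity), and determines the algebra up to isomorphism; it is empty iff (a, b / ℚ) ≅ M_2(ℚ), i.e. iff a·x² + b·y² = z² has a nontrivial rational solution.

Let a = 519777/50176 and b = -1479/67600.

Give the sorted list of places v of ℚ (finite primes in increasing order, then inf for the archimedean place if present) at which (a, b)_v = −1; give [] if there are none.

[3, 29]

Mod squares: a ≡ 713, b ≡ -1479. Check v ∈ {∞, 2, 3, 5, 7, 13, 17, 23, 29, 31}.
v=2: v_2(a)=-10, v_2(b)=-4; units ≡ 1, 1 (mod 8); ε·ε+αω+βω = 0·0+-10·0+-4·0 ≡ 0  ⇒  (a,b)_2 = +1.
v=3: a=3^6·(≡2), b=3^1·(≡2) mod 3; (2|3)=-1, (2|3)=-1; (−1)^{6·1·1}·(-1)^1·(-1)^6 = -1.
v=13: a=13^0·(≡7), b=13^-2·(≡12) mod 13; (7|13)=-1, (12|13)=+1; (−1)^{0·-2·6}·(-1)^-2·(+1)^0 = +1.
v=17: a=17^0·(≡4), b=17^1·(≡4) mod 17; (4|17)=+1, (4|17)=+1; (−1)^{0·1·8}·(+1)^1·(+1)^0 = +1.
v=23: a=23^1·(≡1), b=23^0·(≡13) mod 23; (1|23)=+1, (13|23)=+1; (−1)^{1·0·11}·(+1)^0·(+1)^1 = +1.
v=29: a=29^0·(≡21), b=29^1·(≡7) mod 29; (21|29)=-1, (7|29)=+1; (−1)^{0·1·14}·(-1)^1·(+1)^0 = -1.
v=7: a=7^-2·(≡3), b=7^0·(≡5) mod 7; (3|7)=-1, (5|7)=-1; (−1)^{-2·0·3}·(-1)^0·(-1)^-2 = +1.
v=∞: 713 > 0 and -1479 < 0  ⇒  (a,b)_∞ = +1.
v=5: a=5^0·(≡2), b=5^-2·(≡4) mod 5; (2|5)=-1, (4|5)=+1; (−1)^{0·-2·2}·(-1)^-2·(+1)^0 = +1.
v=31: a=31^1·(≡17), b=31^0·(≡2) mod 31; (17|31)=-1, (2|31)=+1; (−1)^{1·0·15}·(-1)^0·(+1)^1 = +1.
(713, -1479 / ℚ) ramifies at {3, 29}: a division algebra.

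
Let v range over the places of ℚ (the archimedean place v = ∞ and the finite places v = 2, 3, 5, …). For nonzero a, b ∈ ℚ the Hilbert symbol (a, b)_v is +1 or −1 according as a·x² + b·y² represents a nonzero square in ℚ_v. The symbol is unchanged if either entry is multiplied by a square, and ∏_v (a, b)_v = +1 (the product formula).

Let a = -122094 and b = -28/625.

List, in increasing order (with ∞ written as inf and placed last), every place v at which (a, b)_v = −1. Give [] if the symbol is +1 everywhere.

(a, b) ≡ (-13566, -7) mod (ℚ^×)²; places V = {2, 3, 5, 7, 17, 19, ∞}.
(a,b)_19: α=1, u≡15; β=0, v≡14 (mod 19); (15|19)=-1, (14|19)=-1; sign (−1)^0·-1^0·-1^1 = -1.
(a,b)_2: α=1, β=2; u≡1, v≡1 (mod 8); ε(u)ε(v)=0·0, αω(v)=1·0, βω(u)=2·0; sum ≡ 0  ⇒  +1.
(a,b)_∞: sgn(-13566)=−, sgn(-7)=−, so -1.
(a,b)_17: α=1, u≡9; β=0, v≡7 (mod 17); (9|17)=+1, (7|17)=-1; sign (−1)^0·+1^0·-1^1 = -1.
(a,b)_3: α=3, u≡2; β=0, v≡2 (mod 3); (2|3)=-1, (2|3)=-1; sign (−1)^0·-1^0·-1^3 = -1.
(a,b)_7: α=1, u≡2; β=1, v≡5 (mod 7); (2|7)=+1, (5|7)=-1; sign (−1)^1·+1^1·-1^1 = +1.
(a,b)_5: α=0, u≡1; β=-4, v≡2 (mod 5); (1|5)=+1, (2|5)=-1; sign (−1)^0·+1^-4·-1^0 = +1.
|Ram(-13566, -7)| = 4, even; anisotropic at {3, 17, 19, ∞}.

[3, 17, 19, inf]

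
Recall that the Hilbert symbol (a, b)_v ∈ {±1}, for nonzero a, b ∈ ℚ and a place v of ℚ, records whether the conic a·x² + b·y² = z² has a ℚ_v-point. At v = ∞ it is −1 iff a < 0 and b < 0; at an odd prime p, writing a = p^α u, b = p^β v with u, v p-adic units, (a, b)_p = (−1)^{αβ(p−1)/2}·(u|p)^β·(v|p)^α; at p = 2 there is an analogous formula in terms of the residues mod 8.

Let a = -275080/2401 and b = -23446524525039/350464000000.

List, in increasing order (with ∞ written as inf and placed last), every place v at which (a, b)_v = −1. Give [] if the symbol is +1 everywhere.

(a, b) ≡ (-130, -551) mod (ℚ^×)²; places V = {2, 3, 5, 7, 11, 13, 19, 23, 29, 37, 47, ∞}.
(a,b)_2: α=3, β=-14; u≡7, v≡1 (mod 8); ε(u)ε(v)=1·0, αω(v)=3·0, βω(u)=-14·0; sum ≡ 0  ⇒  +1.
(a,b)_47: α=0, u≡38; β=2, v≡41 (mod 47); (38|47)=-1, (41|47)=-1; sign (−1)^0·-1^2·-1^0 = +1.
(a,b)_5: α=1, u≡4; β=-6, v≡1 (mod 5); (4|5)=+1, (1|5)=+1; sign (−1)^0·+1^-6·+1^1 = +1.
(a,b)_∞: sgn(-130)=−, sgn(-551)=−, so -1.
(a,b)_37: α=0, u≡24; β=-2, v≡1 (mod 37); (24|37)=-1, (1|37)=+1; sign (−1)^0·-1^-2·+1^0 = +1.
(a,b)_7: α=-4, u≡6; β=2, v≡1 (mod 7); (6|7)=-1, (1|7)=+1; sign (−1)^0·-1^2·+1^-4 = +1.
(a,b)_3: α=0, u≡2; β=2, v≡1 (mod 3); (2|3)=-1, (1|3)=+1; sign (−1)^0·-1^2·+1^0 = +1.
(a,b)_13: α=1, u≡12; β=0, v≡6 (mod 13); (12|13)=+1, (6|13)=-1; sign (−1)^0·+1^0·-1^1 = -1.
(a,b)_29: α=0, u≡17; β=1, v≡10 (mod 29); (17|29)=-1, (10|29)=-1; sign (−1)^0·-1^1·-1^0 = -1.
(a,b)_23: α=2, u≡1; β=0, v≡12 (mod 23); (1|23)=+1, (12|23)=+1; sign (−1)^0·+1^0·+1^2 = +1.
(a,b)_19: α=0, u≡3; β=3, v≡11 (mod 19); (3|19)=-1, (11|19)=+1; sign (−1)^0·-1^3·+1^0 = -1.
(a,b)_11: α=0, u≡10; β=2, v≡10 (mod 11); (10|11)=-1, (10|11)=-1; sign (−1)^0·-1^2·-1^0 = +1.
(-130, -551 / ℚ) ramifies at {13, 19, 29, ∞}: a division algebra.

[13, 19, 29, inf]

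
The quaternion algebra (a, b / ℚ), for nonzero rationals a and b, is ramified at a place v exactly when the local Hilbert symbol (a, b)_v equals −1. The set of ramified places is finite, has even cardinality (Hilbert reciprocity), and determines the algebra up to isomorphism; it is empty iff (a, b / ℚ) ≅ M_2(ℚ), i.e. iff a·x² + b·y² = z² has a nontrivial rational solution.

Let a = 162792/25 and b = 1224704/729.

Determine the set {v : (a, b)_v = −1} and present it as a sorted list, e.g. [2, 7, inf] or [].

[2, 7, 13, 17, 19, 23]

(a, b) ≡ (4522, 299) mod (ℚ^×)²; places V = {2, 3, 5, 7, 13, 17, 19, 23, ∞}.
(a,b)_∞: sgn(4522)=+, sgn(299)=+, so +1.
(a,b)_17: α=1, u≡7; β=0, v≡5 (mod 17); (7|17)=-1, (5|17)=-1; sign (−1)^0·-1^0·-1^1 = -1.
(a,b)_2: α=3, β=12; u≡5, v≡3 (mod 8); ε(u)ε(v)=0·1, αω(v)=3·1, βω(u)=12·1; sum ≡ 1  ⇒  -1.
(a,b)_7: α=1, u≡4; β=0, v≡5 (mod 7); (4|7)=+1, (5|7)=-1; sign (−1)^0·+1^0·-1^1 = -1.
(a,b)_23: α=0, u≡22; β=1, v≡16 (mod 23); (22|23)=-1, (16|23)=+1; sign (−1)^0·-1^1·+1^0 = -1.
(a,b)_5: α=-2, u≡2; β=0, v≡1 (mod 5); (2|5)=-1, (1|5)=+1; sign (−1)^0·-1^0·+1^-2 = +1.
(a,b)_19: α=1, u≡3; β=0, v≡3 (mod 19); (3|19)=-1, (3|19)=-1; sign (−1)^0·-1^0·-1^1 = -1.
(a,b)_13: α=0, u≡7; β=1, v≡10 (mod 13); (7|13)=-1, (10|13)=+1; sign (−1)^0·-1^1·+1^0 = -1.
(a,b)_3: α=2, u≡1; β=-6, v≡2 (mod 3); (1|3)=+1, (2|3)=-1; sign (−1)^0·+1^-6·-1^2 = +1.
Ram(4522, 299) = {2, 7, 13, 17, 19, 23}; no ℚ_2-point on the conic.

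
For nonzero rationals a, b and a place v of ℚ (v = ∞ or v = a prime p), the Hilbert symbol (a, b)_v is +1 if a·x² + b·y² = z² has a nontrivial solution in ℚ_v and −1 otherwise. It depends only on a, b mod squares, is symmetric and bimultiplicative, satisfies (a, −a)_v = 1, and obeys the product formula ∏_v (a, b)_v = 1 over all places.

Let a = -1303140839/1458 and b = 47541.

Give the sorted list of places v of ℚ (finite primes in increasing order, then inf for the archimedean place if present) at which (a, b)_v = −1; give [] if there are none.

[2, 3, 11, 23, 29, 53]

Mod squares: a ≡ -439582, b ≡ 47541. Check v ∈ {∞, 2, 3, 7, 11, 13, 23, 29, 53}.
v=11: a=11^3·(≡5), b=11^0·(≡10) mod 11; (5|11)=+1, (10|11)=-1; (−1)^{3·0·5}·(+1)^0·(-1)^3 = -1.
v=2: v_2(a)=-1, v_2(b)=0; units ≡ 1, 5 (mod 8); ε·ε+αω+βω = 0·0+-1·1+0·0 ≡ 1  ⇒  (a,b)_2 = -1.
v=3: a=3^-6·(≡2), b=3^1·(≡1) mod 3; (2|3)=-1, (1|3)=+1; (−1)^{-6·1·1}·(-1)^1·(+1)^-6 = -1.
v=13: a=13^1·(≡3), b=13^1·(≡4) mod 13; (3|13)=+1, (4|13)=+1; (−1)^{1·1·6}·(+1)^1·(+1)^1 = +1.
v=29: a=29^1·(≡20), b=29^0·(≡10) mod 29; (20|29)=+1, (10|29)=-1; (−1)^{1·0·14}·(+1)^0·(-1)^1 = -1.
v=∞: -439582 < 0 and 47541 > 0  ⇒  (a,b)_∞ = +1.
v=23: a=23^0·(≡17), b=23^1·(≡20) mod 23; (17|23)=-1, (20|23)=-1; (−1)^{0·1·11}·(-1)^1·(-1)^0 = -1.
v=53: a=53^1·(≡23), b=53^1·(≡49) mod 53; (23|53)=-1, (49|53)=+1; (−1)^{1·1·26}·(-1)^1·(+1)^1 = -1.
v=7: a=7^2·(≡2), b=7^0·(≡4) mod 7; (2|7)=+1, (4|7)=+1; (−1)^{2·0·3}·(+1)^0·(+1)^2 = +1.
Ram(-439582, 47541) = {2, 3, 11, 23, 29, 53}; no ℚ_2-point on the conic.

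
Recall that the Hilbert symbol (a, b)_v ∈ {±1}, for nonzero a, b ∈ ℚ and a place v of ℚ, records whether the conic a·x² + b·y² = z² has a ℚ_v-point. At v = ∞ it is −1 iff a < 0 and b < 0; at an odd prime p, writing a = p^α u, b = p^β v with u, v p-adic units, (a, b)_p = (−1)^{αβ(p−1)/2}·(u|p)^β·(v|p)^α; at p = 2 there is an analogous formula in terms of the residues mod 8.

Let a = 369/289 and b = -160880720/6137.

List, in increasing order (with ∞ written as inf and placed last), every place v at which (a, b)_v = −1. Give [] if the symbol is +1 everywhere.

(a, b) ≡ (41, -3488485) mod (ℚ^×)²; places V = {2, 3, 5, 7, 11, 13, 17, 19, 41, ∞}.
(a,b)_17: α=-2, u≡12; β=-1, v≡1 (mod 17); (12|17)=-1, (1|17)=+1; sign (−1)^0·-1^-1·+1^-2 = -1.
(a,b)_3: α=2, u≡2; β=0, v≡2 (mod 3); (2|3)=-1, (2|3)=-1; sign (−1)^0·-1^0·-1^2 = +1.
(a,b)_5: α=0, u≡1; β=1, v≡3 (mod 5); (1|5)=+1, (3|5)=-1; sign (−1)^0·+1^1·-1^0 = +1.
(a,b)_41: α=1, u≡25; β=1, v≡39 (mod 41); (25|41)=+1, (39|41)=+1; sign (−1)^0·+1^1·+1^1 = +1.
(a,b)_11: α=0, u≡2; β=1, v≡8 (mod 11); (2|11)=-1, (8|11)=-1; sign (−1)^0·-1^1·-1^0 = -1.
(a,b)_2: α=0, β=4; u≡1, v≡3 (mod 8); ε(u)ε(v)=0·1, αω(v)=0·1, βω(u)=4·0; sum ≡ 0  ⇒  +1.
(a,b)_∞: sgn(41)=+, sgn(-3488485)=−, so +1.
(a,b)_13: α=0, u≡6; β=1, v≡1 (mod 13); (6|13)=-1, (1|13)=+1; sign (−1)^0·-1^1·+1^0 = -1.
(a,b)_19: α=0, u≡2; β=-2, v≡3 (mod 19); (2|19)=-1, (3|19)=-1; sign (−1)^0·-1^-2·-1^0 = +1.
(a,b)_7: α=0, u≡6; β=3, v≡6 (mod 7); (6|7)=-1, (6|7)=-1; sign (−1)^0·-1^3·-1^0 = -1.
(41, -3488485 / ℚ) ramifies at {7, 11, 13, 17}: a division algebra.

[7, 11, 13, 17]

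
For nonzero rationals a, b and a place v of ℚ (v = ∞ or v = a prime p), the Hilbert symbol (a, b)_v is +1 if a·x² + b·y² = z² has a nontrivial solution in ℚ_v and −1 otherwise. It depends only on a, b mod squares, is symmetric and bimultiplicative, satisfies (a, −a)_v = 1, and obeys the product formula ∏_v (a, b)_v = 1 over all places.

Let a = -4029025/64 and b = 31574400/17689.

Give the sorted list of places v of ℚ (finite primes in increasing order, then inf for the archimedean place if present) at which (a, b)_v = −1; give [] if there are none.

Mod squares: a ≡ -3289, b ≡ 19734. Check v ∈ {∞, 2, 3, 5, 7, 11, 13, 19, 23}.
v=19: a=19^0·(≡11), b=19^-2·(≡13) mod 19; (11|19)=+1, (13|19)=-1; (−1)^{0·-2·9}·(+1)^-2·(-1)^0 = +1.
v=∞: -3289 < 0 and 19734 > 0  ⇒  (a,b)_∞ = +1.
v=7: a=7^2·(≡4), b=7^-2·(≡1) mod 7; (4|7)=+1, (1|7)=+1; (−1)^{2·-2·3}·(+1)^-2·(+1)^2 = +1.
v=23: a=23^1·(≡6), b=23^1·(≡11) mod 23; (6|23)=+1, (11|23)=-1; (−1)^{1·1·11}·(+1)^1·(-1)^1 = +1.
v=13: a=13^1·(≡5), b=13^1·(≡4) mod 13; (5|13)=-1, (4|13)=+1; (−1)^{1·1·6}·(-1)^1·(+1)^1 = -1.
v=3: a=3^0·(≡2), b=3^1·(≡2) mod 3; (2|3)=-1, (2|3)=-1; (−1)^{0·1·1}·(-1)^1·(-1)^0 = -1.
v=5: a=5^2·(≡1), b=5^2·(≡4) mod 5; (1|5)=+1, (4|5)=+1; (−1)^{2·2·2}·(+1)^2·(+1)^2 = +1.
v=2: v_2(a)=-6, v_2(b)=7; units ≡ 7, 3 (mod 8); ε·ε+αω+βω = 1·1+-6·1+7·0 ≡ 1  ⇒  (a,b)_2 = -1.
v=11: a=11^1·(≡4), b=11^1·(≡5) mod 11; (4|11)=+1, (5|11)=+1; (−1)^{1·1·5}·(+1)^1·(+1)^1 = -1.
(-3289, 19734 / ℚ) ramifies at {2, 3, 11, 13}: a division algebra.

[2, 3, 11, 13]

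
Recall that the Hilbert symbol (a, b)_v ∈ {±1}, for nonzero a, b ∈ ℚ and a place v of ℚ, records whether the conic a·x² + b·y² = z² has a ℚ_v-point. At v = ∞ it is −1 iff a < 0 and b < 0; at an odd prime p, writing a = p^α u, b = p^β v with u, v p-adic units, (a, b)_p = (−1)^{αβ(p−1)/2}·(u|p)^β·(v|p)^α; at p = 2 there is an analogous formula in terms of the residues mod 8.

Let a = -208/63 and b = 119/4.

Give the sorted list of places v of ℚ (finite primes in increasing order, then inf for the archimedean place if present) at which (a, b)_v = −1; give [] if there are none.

Mod squares: a ≡ -91, b ≡ 119. Check v ∈ {∞, 2, 3, 7, 13, 17}.
v=∞: -91 < 0 and 119 > 0  ⇒  (a,b)_∞ = +1.
v=17: a=17^0·(≡11), b=17^1·(≡6) mod 17; (11|17)=-1, (6|17)=-1; (−1)^{0·1·8}·(-1)^1·(-1)^0 = -1.
v=7: a=7^-1·(≡1), b=7^1·(≡6) mod 7; (1|7)=+1, (6|7)=-1; (−1)^{-1·1·3}·(+1)^1·(-1)^-1 = +1.
v=2: v_2(a)=4, v_2(b)=-2; units ≡ 5, 7 (mod 8); ε·ε+αω+βω = 0·1+4·0+-2·1 ≡ 0  ⇒  (a,b)_2 = +1.
v=3: a=3^-2·(≡2), b=3^0·(≡2) mod 3; (2|3)=-1, (2|3)=-1; (−1)^{-2·0·1}·(-1)^0·(-1)^-2 = +1.
v=13: a=13^1·(≡8), b=13^0·(≡7) mod 13; (8|13)=-1, (7|13)=-1; (−1)^{1·0·6}·(-1)^0·(-1)^1 = -1.
Ram(-91, 119) = {13, 17}; no ℚ_13-point on the conic.

[13, 17]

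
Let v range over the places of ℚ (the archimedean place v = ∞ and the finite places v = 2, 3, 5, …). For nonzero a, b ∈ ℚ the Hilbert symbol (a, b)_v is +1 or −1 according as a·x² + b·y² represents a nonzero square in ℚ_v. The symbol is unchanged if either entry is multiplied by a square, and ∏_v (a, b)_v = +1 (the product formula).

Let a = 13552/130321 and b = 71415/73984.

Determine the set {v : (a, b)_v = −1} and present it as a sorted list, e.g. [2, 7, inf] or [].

[2, 5]

(a, b) ≡ (7, 15) mod (ℚ^×)²; places V = {2, 3, 5, 7, 11, 17, 19, 23, ∞}.
(a,b)_∞: sgn(7)=+, sgn(15)=+, so +1.
(a,b)_17: α=0, u≡14; β=-2, v≡15 (mod 17); (14|17)=-1, (15|17)=+1; sign (−1)^0·-1^-2·+1^0 = +1.
(a,b)_11: α=2, u≡6; β=0, v≡4 (mod 11); (6|11)=-1, (4|11)=+1; sign (−1)^0·-1^0·+1^2 = +1.
(a,b)_3: α=0, u≡1; β=3, v≡2 (mod 3); (1|3)=+1, (2|3)=-1; sign (−1)^0·+1^3·-1^0 = +1.
(a,b)_19: α=-4, u≡5; β=0, v≡3 (mod 19); (5|19)=+1, (3|19)=-1; sign (−1)^0·+1^0·-1^-4 = +1.
(a,b)_2: α=4, β=-8; u≡7, v≡7 (mod 8); ε(u)ε(v)=1·1, αω(v)=4·0, βω(u)=-8·0; sum ≡ 1  ⇒  -1.
(a,b)_7: α=1, u≡2; β=0, v≡1 (mod 7); (2|7)=+1, (1|7)=+1; sign (−1)^0·+1^0·+1^1 = +1.
(a,b)_5: α=0, u≡2; β=1, v≡2 (mod 5); (2|5)=-1, (2|5)=-1; sign (−1)^0·-1^1·-1^0 = -1.
(a,b)_23: α=0, u≡17; β=2, v≡7 (mod 23); (17|23)=-1, (7|23)=-1; sign (−1)^0·-1^2·-1^0 = +1.
(7, 15 / ℚ) ramifies at {2, 5}: a division algebra.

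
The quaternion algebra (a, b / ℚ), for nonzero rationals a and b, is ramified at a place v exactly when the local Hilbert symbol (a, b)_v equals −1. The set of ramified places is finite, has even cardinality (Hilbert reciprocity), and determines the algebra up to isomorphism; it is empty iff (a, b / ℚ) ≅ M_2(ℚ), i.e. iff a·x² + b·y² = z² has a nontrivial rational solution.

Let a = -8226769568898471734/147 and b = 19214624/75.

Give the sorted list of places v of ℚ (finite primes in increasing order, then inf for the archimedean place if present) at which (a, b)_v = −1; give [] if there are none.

[11, 19]

(a, b) ≡ (-1122, 21318) mod (ℚ^×)²; places V = {2, 3, 5, 7, 11, 13, 17, 19, ∞}.
(a,b)_19: α=4, u≡18; β=1, v≡17 (mod 19); (18|19)=-1, (17|19)=+1; sign (−1)^0·-1^1·+1^4 = -1.
(a,b)_17: α=3, u≡13; β=1, v≡16 (mod 17); (13|17)=+1, (16|17)=+1; sign (−1)^0·+1^1·+1^3 = +1.
(a,b)_7: α=-2, u≡6; β=0, v≡6 (mod 7); (6|7)=-1, (6|7)=-1; sign (−1)^0·-1^0·-1^-2 = +1.
(a,b)_13: α=6, u≡3; β=2, v≡5 (mod 13); (3|13)=+1, (5|13)=-1; sign (−1)^0·+1^2·-1^6 = +1.
(a,b)_∞: sgn(-1122)=−, sgn(21318)=+, so +1.
(a,b)_11: α=3, u≡6; β=1, v≡8 (mod 11); (6|11)=-1, (8|11)=-1; sign (−1)^1·-1^1·-1^3 = -1.
(a,b)_3: α=-1, u≡1; β=-1, v≡2 (mod 3); (1|3)=+1, (2|3)=-1; sign (−1)^1·+1^-1·-1^-1 = +1.
(a,b)_5: α=0, u≡3; β=-2, v≡3 (mod 5); (3|5)=-1, (3|5)=-1; sign (−1)^0·-1^-2·-1^0 = +1.
(a,b)_2: α=1, β=5; u≡7, v≡3 (mod 8); ε(u)ε(v)=1·1, αω(v)=1·1, βω(u)=5·0; sum ≡ 0  ⇒  +1.
(-1122, 21318 / ℚ) ramifies at {11, 19}: a division algebra.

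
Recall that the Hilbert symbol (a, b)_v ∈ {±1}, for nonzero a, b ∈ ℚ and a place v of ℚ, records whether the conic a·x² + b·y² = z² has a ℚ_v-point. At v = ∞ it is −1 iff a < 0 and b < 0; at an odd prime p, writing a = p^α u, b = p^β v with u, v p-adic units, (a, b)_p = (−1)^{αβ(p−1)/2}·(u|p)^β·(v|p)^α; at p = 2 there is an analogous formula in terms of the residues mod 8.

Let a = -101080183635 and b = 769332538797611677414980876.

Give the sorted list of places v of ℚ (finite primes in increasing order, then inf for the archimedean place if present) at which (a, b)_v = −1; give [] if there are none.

[17, 31, 37, 43]

Mod squares: a ≡ -11231131515, b ≡ 470611. Check v ∈ {∞, 2, 3, 5, 17, 19, 31, 37, 43, 47}.
v=37: a=37^1·(≡32), b=37^2·(≡32) mod 37; (32|37)=-1, (32|37)=-1; (−1)^{1·2·18}·(-1)^2·(-1)^1 = -1.
v=17: a=17^1·(≡2), b=17^3·(≡14) mod 17; (2|17)=+1, (14|17)=-1; (−1)^{1·3·8}·(+1)^3·(-1)^1 = -1.
v=43: a=43^1·(≡39), b=43^2·(≡28) mod 43; (39|43)=-1, (28|43)=-1; (−1)^{1·2·21}·(-1)^2·(-1)^1 = -1.
v=∞: -11231131515 < 0 and 470611 > 0  ⇒  (a,b)_∞ = +1.
v=3: a=3^3·(≡1), b=3^6·(≡1) mod 3; (1|3)=+1, (1|3)=+1; (−1)^{3·6·1}·(+1)^6·(+1)^3 = +1.
v=19: a=19^1·(≡6), b=19^3·(≡3) mod 19; (6|19)=+1, (3|19)=-1; (−1)^{1·3·9}·(+1)^3·(-1)^1 = +1.
v=31: a=31^1·(≡29), b=31^3·(≡24) mod 31; (29|31)=-1, (24|31)=-1; (−1)^{1·3·15}·(-1)^3·(-1)^1 = -1.
v=2: v_2(a)=0, v_2(b)=2; units ≡ 5, 3 (mod 8); ε·ε+αω+βω = 0·1+0·1+2·1 ≡ 0  ⇒  (a,b)_2 = +1.
v=5: a=5^1·(≡3), b=5^0·(≡1) mod 5; (3|5)=-1, (1|5)=+1; (−1)^{1·0·2}·(-1)^0·(+1)^1 = +1.
v=47: a=47^1·(≡10), b=47^3·(≡32) mod 47; (10|47)=-1, (32|47)=+1; (−1)^{1·3·23}·(-1)^3·(+1)^1 = +1.
Ram(-11231131515, 470611) = {17, 31, 37, 43}; no ℚ_17-point on the conic.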